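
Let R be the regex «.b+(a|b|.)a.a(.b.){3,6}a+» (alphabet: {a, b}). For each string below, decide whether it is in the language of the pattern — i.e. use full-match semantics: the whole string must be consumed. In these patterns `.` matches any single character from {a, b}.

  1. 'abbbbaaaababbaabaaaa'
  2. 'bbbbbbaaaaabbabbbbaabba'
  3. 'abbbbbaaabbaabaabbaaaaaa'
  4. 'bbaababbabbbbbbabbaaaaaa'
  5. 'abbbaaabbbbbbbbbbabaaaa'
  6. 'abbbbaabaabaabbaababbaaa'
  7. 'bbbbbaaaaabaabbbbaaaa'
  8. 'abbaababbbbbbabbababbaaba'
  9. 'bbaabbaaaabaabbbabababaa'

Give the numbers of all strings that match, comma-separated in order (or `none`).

1, 2, 3, 4, 7

1 → match
2 → match
3 → match
4 → match
5 → no match
6 → no match
7 → match
8 → no match
9 → no match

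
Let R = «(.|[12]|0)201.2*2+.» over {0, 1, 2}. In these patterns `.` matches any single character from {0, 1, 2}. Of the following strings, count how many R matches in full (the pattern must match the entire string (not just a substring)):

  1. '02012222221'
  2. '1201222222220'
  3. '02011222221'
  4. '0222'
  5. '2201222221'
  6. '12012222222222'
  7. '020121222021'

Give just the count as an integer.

5

1 → match
2 → match
3 → match
4 → no match
5 → match
6 → match
7 → no match
Total matched: 5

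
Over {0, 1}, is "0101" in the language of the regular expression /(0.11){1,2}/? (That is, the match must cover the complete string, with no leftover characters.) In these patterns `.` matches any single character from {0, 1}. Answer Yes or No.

No

Every match must end with "11", but "0101" does not.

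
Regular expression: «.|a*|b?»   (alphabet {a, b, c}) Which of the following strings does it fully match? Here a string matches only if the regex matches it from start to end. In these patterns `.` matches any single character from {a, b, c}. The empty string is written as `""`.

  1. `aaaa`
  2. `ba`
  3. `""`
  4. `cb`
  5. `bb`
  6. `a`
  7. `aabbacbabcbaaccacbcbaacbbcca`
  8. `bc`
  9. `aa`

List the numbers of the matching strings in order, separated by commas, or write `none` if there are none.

1 → match
2 → no match
3 → match
4 → no match
5 → no match
6 → match
7 → no match
8 → no match
9 → match

1, 3, 6, 9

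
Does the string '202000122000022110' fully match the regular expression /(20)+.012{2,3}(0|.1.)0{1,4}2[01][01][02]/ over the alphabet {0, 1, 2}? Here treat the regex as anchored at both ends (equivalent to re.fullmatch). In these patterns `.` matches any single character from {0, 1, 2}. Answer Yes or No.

No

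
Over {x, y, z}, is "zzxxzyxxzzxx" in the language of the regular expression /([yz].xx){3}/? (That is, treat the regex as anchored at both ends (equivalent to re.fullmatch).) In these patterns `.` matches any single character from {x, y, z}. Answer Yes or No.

Yes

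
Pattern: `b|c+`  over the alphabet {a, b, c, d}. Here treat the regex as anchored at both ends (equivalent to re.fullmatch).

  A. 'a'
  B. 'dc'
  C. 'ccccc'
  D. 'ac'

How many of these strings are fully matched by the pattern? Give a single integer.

1

A. 'a' → no match
B. 'dc' → no match
C. 'ccccc' → match
D. 'ac' → no match
Total matched: 1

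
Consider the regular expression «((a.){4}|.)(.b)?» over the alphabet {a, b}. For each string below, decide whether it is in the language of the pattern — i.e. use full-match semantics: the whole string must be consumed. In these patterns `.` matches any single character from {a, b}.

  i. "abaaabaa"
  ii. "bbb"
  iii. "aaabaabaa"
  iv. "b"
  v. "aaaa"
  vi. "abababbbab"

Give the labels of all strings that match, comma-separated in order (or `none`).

i. "abaaabaa" → match
ii. "bbb" → match
iii. "aaabaabaa" → no match
iv. "b" → match
v. "aaaa" → no match
vi. "abababbbab" → no match

i, ii, iv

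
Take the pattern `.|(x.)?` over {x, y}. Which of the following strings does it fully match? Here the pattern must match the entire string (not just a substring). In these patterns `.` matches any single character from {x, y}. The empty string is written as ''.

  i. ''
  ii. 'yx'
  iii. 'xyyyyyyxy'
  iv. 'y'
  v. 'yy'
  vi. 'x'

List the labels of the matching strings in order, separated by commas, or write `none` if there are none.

i → match
ii → no match
iii → no match
iv → match
v → no match
vi → match

i, iv, vi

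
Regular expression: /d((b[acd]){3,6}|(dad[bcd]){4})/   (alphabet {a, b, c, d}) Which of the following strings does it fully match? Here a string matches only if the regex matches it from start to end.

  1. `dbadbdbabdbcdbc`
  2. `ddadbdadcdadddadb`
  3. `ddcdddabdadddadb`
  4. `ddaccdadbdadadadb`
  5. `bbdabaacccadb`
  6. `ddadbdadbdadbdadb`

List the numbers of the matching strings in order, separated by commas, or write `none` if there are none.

2, 6

1 → no match
2 → match
3 → no match
4 → no match
5 → no match — must start with `d`
6 → match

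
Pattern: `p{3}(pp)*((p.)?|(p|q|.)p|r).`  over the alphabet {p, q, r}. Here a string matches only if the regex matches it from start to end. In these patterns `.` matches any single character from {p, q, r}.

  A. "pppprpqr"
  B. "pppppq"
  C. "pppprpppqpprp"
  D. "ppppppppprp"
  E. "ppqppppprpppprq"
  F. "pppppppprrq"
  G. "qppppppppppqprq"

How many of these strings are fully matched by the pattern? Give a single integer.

A → no match
B → match
C → no match
D → match
E → no match
F → no match
G → no match — must start with "p"
Total matched: 2

2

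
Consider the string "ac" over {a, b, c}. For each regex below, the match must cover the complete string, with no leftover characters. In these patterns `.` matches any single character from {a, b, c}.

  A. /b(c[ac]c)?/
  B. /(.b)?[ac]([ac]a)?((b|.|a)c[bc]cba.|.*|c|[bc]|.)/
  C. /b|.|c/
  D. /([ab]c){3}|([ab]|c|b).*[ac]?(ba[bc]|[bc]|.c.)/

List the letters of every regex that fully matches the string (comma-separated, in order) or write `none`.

A → no match — must start with "b"
B → match
C → no match
D → match

B, D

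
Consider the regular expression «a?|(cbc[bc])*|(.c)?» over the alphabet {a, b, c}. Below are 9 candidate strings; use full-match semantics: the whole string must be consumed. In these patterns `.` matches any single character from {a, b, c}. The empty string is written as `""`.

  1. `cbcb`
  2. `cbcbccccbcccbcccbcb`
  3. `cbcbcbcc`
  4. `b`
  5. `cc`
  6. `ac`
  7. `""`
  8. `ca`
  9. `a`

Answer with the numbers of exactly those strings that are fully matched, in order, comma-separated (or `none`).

1, 3, 5, 6, 7, 9

1. `cbcb` → match
2 → no match
3. `cbcbcbcc` → match
4. `b` → no match
5. `cc` → match
6. `ac` → match
7. `""` → match
8. `ca` → no match
9. `a` → match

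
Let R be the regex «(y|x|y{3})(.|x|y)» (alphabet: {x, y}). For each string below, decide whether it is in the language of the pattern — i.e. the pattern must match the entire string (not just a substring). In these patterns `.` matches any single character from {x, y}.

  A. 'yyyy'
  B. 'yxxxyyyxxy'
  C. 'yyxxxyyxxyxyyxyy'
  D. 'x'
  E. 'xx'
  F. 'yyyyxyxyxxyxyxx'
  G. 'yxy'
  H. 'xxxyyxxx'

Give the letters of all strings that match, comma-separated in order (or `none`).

A, E

A → match
B → no match
C → no match
D → no match
E → match
F → no match
G → no match
H → no match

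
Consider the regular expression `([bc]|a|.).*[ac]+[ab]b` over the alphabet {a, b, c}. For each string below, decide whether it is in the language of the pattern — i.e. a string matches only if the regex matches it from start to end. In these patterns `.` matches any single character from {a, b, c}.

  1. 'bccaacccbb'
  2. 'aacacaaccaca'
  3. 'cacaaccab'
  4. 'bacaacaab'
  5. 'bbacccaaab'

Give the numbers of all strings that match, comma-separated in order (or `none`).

1, 3, 4, 5

1. 'bccaacccbb' → match
2. 'aacacaaccaca' → no match — must end with 'b'
3. 'cacaaccab' → match
4. 'bacaacaab' → match
5. 'bbacccaaab' → match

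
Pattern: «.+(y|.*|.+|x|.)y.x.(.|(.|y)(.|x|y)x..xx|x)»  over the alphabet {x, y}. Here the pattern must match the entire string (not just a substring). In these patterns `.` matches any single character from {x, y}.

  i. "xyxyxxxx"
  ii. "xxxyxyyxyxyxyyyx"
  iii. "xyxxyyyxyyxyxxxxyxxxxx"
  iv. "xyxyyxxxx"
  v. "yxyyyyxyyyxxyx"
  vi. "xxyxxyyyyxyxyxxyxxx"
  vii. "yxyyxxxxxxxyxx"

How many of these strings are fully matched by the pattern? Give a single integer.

i → match
ii → no match
iii → match
iv → match
v → match
vi → no match
vii → match
Total matched: 5

5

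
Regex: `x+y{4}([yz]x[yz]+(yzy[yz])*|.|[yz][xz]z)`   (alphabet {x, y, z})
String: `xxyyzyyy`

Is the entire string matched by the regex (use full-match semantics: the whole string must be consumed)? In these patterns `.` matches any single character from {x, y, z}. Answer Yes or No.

No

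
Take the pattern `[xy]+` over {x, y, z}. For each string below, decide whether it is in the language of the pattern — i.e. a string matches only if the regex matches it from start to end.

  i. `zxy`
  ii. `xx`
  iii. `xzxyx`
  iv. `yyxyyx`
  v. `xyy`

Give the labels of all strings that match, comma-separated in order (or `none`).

ii, iv, v

i → no match
ii → match
iii → no match
iv → match
v → match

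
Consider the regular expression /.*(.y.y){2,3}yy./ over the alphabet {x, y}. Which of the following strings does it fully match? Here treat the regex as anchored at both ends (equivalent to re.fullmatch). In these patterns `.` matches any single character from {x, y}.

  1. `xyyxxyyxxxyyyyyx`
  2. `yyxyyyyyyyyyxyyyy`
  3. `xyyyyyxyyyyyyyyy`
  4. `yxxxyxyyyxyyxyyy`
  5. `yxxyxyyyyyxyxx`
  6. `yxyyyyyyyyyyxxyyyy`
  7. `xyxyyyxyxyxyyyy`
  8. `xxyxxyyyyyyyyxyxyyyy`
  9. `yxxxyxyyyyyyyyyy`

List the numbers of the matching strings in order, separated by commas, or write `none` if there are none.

2, 7, 8, 9

1 → no match
2 → match
3 → no match
4 → no match
5 → no match
6 → no match
7 → match
8 → match
9 → match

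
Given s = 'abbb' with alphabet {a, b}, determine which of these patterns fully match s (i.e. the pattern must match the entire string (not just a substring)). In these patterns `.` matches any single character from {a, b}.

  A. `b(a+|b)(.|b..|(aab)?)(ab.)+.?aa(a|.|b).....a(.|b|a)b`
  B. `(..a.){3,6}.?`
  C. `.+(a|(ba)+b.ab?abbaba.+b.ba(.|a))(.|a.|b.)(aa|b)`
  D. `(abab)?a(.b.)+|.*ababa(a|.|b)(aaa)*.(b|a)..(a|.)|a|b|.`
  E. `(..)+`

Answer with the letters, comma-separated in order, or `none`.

A → no match — must start with 'b'
B → no match
C → no match
D → match
E → match

D, E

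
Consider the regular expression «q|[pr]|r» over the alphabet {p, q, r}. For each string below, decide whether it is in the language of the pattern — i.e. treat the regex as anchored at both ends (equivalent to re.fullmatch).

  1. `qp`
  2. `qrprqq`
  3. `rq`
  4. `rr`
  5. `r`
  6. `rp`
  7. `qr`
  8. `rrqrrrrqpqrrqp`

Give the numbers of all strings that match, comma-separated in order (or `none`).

5

1. `qp` → no match
2. `qrprqq` → no match
3. `rq` → no match
4. `rr` → no match
5. `r` → match
6. `rp` → no match
7. `qr` → no match
8 → no match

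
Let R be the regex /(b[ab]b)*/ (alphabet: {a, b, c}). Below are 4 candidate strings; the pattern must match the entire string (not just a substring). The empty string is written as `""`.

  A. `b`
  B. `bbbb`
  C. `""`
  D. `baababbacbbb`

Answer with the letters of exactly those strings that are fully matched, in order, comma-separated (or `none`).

A → no match
B → no match
C → match
D → no match

C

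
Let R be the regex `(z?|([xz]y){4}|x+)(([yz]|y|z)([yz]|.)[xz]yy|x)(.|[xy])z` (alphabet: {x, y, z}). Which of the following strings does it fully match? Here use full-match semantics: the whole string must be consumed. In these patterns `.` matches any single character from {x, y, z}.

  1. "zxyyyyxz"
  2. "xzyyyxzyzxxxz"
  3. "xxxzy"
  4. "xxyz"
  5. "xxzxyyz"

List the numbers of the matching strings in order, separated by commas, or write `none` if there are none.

1 → no match
2 → no match
3 → no match — must end with "z"
4 → match
5 → no match

4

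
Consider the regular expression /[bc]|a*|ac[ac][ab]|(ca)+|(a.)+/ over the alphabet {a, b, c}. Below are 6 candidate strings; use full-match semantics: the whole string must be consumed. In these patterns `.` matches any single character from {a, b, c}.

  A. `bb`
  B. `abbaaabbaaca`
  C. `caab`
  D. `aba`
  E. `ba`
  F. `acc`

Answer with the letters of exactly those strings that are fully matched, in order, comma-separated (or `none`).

A. `bb` → no match
B. `abbaaabbaaca` → no match
C. `caab` → no match
D. `aba` → no match
E. `ba` → no match
F. `acc` → no match

none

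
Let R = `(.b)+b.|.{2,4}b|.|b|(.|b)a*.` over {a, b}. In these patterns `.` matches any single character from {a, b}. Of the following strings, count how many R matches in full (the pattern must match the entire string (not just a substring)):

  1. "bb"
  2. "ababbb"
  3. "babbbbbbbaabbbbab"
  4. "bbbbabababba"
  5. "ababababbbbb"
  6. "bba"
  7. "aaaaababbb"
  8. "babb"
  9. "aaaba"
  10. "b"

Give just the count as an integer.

1 → match
2 → match
3 → no match
4 → match
5 → match
6 → no match
7 → no match
8 → match
9 → no match
10 → match
Total matched: 6

6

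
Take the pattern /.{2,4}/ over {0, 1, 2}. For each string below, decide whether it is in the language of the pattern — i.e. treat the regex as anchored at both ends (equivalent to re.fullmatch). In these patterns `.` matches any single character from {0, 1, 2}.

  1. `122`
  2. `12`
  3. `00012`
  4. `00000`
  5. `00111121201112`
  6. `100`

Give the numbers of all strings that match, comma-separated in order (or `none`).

1 → match
2 → match
3 → no match
4 → no match
5 → no match
6 → match

1, 2, 6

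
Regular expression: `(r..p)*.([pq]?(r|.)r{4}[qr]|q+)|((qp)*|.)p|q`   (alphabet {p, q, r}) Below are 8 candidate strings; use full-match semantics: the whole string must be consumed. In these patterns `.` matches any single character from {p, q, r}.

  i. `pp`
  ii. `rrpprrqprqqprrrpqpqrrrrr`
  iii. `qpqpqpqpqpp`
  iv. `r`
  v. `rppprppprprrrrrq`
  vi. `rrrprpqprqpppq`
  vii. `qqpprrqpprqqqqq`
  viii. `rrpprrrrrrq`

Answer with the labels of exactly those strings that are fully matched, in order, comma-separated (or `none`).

i → match
ii → match
iii → match
iv → no match
v → match
vi → match
vii → no match
viii → match

i, ii, iii, v, vi, viii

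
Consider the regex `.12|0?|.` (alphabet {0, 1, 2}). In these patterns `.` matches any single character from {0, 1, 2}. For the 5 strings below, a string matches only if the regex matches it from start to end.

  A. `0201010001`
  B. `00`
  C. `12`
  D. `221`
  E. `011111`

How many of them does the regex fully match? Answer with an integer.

0

A → no match
B → no match
C → no match
D → no match
E → no match
Total matched: 0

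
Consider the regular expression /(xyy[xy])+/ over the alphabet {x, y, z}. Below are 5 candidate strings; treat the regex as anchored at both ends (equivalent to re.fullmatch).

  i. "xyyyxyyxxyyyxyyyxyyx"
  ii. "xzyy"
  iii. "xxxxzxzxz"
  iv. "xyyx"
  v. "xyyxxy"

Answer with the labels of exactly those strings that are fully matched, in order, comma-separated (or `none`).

i, iv

i → match
ii → no match — must start with "xyy"
iii → no match — must start with "xyy"
iv → match
v → no match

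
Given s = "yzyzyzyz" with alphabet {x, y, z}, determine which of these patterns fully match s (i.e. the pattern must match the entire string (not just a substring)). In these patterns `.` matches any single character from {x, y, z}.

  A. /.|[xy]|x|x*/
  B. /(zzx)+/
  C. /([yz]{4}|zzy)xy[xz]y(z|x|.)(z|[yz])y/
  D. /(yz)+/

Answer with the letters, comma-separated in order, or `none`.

D

A → no match
B → no match — must start with "zzx"
C → no match — must end with "y"
D → match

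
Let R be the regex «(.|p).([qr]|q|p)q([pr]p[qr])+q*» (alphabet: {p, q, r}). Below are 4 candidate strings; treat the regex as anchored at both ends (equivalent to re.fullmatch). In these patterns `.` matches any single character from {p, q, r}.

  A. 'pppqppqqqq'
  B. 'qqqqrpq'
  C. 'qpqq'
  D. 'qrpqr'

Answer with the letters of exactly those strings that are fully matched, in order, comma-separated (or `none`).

A → match
B → match
C → no match
D → no match

A, B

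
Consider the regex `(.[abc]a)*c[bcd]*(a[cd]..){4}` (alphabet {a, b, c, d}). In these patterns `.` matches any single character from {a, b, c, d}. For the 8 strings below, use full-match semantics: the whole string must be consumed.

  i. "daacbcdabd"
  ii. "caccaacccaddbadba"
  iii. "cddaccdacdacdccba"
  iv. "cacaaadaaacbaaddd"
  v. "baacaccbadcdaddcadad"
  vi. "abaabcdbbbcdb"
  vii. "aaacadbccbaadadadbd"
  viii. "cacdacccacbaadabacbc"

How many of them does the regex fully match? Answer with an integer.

i → no match
ii → match
iii → no match
iv → match
v → match
vi → no match
vii → no match
viii → no match
Total matched: 3

3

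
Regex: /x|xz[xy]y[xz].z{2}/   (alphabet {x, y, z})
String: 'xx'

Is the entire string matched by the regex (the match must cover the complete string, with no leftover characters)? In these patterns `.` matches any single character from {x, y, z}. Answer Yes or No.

No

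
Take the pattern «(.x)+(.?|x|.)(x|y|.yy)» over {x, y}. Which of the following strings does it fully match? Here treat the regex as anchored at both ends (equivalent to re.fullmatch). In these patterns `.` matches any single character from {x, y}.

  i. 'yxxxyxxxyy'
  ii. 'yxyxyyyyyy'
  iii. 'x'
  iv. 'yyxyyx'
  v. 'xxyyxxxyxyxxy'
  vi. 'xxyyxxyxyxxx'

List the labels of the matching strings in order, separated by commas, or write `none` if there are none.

i → match
ii → no match
iii → no match
iv → no match
v → no match
vi → no match

i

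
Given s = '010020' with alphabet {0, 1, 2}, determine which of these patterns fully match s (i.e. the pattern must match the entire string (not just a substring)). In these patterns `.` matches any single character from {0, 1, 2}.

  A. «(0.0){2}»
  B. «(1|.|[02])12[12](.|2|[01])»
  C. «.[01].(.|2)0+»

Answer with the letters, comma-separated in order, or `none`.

A → match
B → no match
C → no match

A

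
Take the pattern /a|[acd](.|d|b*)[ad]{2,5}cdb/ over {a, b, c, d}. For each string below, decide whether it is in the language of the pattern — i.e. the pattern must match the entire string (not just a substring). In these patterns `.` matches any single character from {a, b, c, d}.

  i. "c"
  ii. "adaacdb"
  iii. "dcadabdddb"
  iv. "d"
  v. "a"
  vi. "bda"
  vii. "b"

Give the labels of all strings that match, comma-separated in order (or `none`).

ii, v

i → no match
ii → match
iii → no match
iv → no match
v → match
vi → no match
vii → no match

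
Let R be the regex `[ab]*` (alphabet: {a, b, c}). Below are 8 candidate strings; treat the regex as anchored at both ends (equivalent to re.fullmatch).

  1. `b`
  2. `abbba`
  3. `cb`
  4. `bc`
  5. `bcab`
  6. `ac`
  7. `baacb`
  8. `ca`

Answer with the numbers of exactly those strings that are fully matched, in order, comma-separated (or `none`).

1, 2

1. `b` → match
2. `abbba` → match
3. `cb` → no match
4. `bc` → no match
5. `bcab` → no match
6. `ac` → no match
7. `baacb` → no match
8. `ca` → no match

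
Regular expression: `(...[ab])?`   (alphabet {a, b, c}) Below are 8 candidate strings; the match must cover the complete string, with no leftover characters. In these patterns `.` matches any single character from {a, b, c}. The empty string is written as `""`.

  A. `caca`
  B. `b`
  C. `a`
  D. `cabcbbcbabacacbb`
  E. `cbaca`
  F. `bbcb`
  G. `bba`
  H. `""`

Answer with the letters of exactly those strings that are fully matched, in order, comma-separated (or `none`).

A → match
B → no match
C → no match
D → no match
E → no match
F → match
G → no match
H → match

A, F, H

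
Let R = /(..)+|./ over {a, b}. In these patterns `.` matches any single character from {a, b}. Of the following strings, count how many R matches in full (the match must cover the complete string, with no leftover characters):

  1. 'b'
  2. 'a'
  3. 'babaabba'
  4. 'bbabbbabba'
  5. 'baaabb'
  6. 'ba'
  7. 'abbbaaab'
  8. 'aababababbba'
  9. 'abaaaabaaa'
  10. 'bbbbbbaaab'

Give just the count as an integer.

1 → match
2 → match
3 → match
4 → match
5 → match
6 → match
7 → match
8 → match
9 → match
10 → match
Total matched: 10

10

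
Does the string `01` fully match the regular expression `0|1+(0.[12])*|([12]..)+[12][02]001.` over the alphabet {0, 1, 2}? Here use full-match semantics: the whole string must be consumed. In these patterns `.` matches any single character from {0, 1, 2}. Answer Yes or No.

No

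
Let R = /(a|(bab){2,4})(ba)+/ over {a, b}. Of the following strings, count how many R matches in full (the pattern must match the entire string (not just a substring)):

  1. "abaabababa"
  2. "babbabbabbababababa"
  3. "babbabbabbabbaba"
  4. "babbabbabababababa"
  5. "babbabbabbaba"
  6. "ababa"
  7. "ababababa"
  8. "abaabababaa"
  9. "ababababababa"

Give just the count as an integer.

7

1 → no match
2 → match
3 → match
4 → match
5 → match
6 → match
7 → match
8 → no match — must end with "ba"
9 → match
Total matched: 7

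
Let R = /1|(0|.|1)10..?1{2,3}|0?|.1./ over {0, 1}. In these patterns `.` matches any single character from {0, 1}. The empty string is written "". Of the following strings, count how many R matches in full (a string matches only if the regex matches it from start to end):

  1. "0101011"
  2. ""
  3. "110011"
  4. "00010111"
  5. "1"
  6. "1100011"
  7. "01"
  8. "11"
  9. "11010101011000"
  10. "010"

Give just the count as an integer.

1 → match
2 → match
3 → match
4 → no match
5 → match
6 → match
7 → no match
8 → no match
9 → no match
10 → match
Total matched: 6

6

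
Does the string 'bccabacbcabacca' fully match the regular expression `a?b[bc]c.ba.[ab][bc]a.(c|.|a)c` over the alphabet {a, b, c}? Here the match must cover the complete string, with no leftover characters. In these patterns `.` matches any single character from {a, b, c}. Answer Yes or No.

Every match must end with 'c', but 'bccabacbcabacca' does not.

No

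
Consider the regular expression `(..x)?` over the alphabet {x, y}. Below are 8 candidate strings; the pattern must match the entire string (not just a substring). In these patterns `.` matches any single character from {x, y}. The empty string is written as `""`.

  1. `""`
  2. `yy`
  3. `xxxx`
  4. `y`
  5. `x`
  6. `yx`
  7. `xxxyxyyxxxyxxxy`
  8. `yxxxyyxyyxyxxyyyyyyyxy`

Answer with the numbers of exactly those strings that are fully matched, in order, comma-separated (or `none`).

1 → match
2 → no match
3 → no match
4 → no match
5 → no match
6 → no match
7 → no match
8 → no match

1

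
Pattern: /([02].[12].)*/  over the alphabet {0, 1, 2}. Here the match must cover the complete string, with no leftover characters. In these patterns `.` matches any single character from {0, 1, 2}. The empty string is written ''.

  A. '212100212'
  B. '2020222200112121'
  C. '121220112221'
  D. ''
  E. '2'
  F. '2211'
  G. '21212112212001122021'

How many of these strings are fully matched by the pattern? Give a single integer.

4

A → no match
B → match
C → no match
D → match
E → no match
F → match
G → match
Total matched: 4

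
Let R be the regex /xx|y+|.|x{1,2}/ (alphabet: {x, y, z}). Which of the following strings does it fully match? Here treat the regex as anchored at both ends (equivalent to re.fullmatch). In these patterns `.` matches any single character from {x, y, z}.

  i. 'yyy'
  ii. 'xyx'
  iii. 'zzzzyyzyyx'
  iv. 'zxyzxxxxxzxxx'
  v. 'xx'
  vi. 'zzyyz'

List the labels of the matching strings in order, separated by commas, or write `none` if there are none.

i, v

i → match
ii → no match
iii → no match
iv → no match
v → match
vi → no match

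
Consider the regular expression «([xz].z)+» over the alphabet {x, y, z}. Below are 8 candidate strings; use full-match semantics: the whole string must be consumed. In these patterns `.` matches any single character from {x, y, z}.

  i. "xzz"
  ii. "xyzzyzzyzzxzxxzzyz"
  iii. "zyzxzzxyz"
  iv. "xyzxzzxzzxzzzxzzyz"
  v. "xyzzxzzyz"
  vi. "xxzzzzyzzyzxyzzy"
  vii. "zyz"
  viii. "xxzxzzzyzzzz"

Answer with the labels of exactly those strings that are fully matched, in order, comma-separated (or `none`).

i, ii, iii, iv, v, vii, viii

i → match
ii → match
iii → match
iv → match
v → match
vi → no match — must end with "z"
vii → match
viii → match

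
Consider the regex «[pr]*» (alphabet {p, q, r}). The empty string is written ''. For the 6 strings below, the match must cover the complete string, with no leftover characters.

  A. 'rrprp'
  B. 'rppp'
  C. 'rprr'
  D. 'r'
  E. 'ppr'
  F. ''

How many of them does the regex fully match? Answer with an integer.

A → match
B → match
C → match
D → match
E → match
F → match
Total matched: 6

6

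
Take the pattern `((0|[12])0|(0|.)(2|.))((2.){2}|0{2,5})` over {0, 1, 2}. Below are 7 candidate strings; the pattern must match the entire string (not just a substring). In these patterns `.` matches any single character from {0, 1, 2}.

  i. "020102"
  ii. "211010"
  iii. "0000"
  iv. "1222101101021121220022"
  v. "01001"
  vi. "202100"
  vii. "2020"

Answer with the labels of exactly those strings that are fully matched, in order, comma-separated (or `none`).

iii

i → no match
ii → no match
iii → match
iv → no match
v → no match
vi → no match
vii → no match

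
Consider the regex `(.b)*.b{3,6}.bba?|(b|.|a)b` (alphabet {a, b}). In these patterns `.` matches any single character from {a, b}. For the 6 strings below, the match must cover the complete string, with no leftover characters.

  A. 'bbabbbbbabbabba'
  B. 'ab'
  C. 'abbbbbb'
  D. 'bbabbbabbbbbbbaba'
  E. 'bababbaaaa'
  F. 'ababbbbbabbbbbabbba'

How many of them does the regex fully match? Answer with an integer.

2

A → no match
B. 'ab' → match
C. 'abbbbbb' → match
D → no match
E. 'bababbaaaa' → no match
F → no match
Total matched: 2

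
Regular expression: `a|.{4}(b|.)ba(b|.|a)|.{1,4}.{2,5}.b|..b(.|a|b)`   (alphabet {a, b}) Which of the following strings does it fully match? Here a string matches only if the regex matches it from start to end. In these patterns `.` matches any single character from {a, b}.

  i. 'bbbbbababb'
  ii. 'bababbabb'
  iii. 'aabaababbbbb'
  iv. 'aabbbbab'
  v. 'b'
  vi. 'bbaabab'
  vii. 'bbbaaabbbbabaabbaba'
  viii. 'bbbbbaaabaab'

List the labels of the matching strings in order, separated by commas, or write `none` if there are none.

i, ii, iv, vi

i → match
ii → match
iii → no match
iv → match
v → no match
vi → match
vii → no match
viii → no match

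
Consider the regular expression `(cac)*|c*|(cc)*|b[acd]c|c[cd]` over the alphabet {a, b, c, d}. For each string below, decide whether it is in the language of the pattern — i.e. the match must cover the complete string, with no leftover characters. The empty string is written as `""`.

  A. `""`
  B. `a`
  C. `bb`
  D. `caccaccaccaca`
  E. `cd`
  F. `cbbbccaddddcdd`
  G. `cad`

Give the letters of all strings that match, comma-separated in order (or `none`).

A → match
B → no match
C → no match
D → no match
E → match
F → no match
G → no match

A, E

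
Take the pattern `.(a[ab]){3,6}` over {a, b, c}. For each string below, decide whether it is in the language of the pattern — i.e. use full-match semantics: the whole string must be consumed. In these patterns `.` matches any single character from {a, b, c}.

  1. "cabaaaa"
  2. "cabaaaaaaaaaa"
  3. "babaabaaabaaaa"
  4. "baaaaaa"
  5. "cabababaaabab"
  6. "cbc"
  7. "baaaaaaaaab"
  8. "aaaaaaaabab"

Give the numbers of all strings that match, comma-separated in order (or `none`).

1. "cabaaaa" → match
2 → match
3 → no match
4. "baaaaaa" → match
5 → match
6. "cbc" → no match
7. "baaaaaaaaab" → match
8. "aaaaaaaabab" → match

1, 2, 4, 5, 7, 8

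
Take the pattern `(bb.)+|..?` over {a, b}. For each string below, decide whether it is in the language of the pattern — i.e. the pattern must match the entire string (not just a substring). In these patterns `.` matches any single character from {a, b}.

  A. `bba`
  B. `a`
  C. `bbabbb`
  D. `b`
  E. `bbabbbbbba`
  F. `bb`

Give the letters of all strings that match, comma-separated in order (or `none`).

A. `bba` → match
B. `a` → match
C. `bbabbb` → match
D. `b` → match
E. `bbabbbbbba` → no match
F. `bb` → match

A, B, C, D, F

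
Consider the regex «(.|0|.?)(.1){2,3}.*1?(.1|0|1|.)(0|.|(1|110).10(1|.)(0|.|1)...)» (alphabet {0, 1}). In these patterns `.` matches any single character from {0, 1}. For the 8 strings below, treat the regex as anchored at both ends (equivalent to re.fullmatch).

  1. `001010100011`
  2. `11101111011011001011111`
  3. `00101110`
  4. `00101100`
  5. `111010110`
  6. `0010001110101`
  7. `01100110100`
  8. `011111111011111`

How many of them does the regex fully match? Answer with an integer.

1 → match
2 → match
3 → match
4 → match
5 → match
6 → no match
7 → no match
8 → match
Total matched: 6

6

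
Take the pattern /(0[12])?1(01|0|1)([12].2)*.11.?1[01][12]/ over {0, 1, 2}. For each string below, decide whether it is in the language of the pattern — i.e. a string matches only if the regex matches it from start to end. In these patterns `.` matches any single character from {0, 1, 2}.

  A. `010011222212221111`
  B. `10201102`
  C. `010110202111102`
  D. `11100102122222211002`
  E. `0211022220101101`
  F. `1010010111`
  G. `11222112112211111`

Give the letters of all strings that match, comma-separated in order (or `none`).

G

A → no match
B → no match
C → no match
D → no match
E → no match
F → no match
G → match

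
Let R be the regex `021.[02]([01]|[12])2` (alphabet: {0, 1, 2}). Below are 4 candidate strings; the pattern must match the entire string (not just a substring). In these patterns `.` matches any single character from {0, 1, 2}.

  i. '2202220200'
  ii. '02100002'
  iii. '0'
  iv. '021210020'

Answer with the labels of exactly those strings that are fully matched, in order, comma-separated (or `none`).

i. '2202220200' → no match — must start with '021'
ii. '02100002' → no match
iii. '0' → no match — must start with '021'
iv. '021210020' → no match — must end with '2'

none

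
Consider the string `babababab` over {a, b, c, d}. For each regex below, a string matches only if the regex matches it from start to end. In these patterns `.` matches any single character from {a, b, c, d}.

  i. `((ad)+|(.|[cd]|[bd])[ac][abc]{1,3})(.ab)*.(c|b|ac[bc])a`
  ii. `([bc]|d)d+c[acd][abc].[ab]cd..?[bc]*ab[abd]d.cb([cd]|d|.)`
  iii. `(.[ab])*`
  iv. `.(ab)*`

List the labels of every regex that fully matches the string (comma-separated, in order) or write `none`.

i → no match — must end with `a`
ii → no match
iii → no match
iv → match

iv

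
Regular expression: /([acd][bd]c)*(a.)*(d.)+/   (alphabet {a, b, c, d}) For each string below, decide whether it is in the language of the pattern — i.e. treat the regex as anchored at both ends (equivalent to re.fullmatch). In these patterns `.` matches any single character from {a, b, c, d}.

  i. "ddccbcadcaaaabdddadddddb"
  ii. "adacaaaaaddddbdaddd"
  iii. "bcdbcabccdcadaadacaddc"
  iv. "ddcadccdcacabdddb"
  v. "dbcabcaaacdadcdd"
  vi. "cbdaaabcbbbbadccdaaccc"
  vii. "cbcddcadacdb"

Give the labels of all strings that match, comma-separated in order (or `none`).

iv, v, vii

i → no match
ii → no match
iii → no match
iv → match
v → match
vi → no match
vii → match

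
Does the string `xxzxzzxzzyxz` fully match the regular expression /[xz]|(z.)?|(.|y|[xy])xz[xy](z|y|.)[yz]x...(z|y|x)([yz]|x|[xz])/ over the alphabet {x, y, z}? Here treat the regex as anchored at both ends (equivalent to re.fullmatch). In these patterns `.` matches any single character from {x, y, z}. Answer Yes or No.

Yes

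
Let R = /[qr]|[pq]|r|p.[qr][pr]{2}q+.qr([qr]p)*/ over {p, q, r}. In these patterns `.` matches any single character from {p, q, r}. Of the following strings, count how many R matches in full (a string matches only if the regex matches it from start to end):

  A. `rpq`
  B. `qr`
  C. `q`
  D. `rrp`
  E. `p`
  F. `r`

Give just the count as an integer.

3

A → no match
B → no match
C → match
D → no match
E → match
F → match
Total matched: 3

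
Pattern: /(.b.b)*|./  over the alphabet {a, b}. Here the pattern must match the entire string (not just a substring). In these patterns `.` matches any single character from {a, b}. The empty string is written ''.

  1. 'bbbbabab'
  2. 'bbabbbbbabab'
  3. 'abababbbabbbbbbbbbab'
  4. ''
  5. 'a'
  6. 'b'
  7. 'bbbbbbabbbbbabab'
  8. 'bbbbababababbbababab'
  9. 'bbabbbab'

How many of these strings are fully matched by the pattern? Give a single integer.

9

1 → match
2 → match
3 → match
4 → match
5 → match
6 → match
7 → match
8 → match
9 → match
Total matched: 9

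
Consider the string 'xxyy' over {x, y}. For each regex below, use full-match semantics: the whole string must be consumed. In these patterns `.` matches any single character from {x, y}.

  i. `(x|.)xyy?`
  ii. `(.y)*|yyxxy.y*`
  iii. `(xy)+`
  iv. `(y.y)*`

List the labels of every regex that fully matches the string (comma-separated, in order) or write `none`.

i

i → match
ii → no match
iii → no match — must start with 'xy'
iv → no match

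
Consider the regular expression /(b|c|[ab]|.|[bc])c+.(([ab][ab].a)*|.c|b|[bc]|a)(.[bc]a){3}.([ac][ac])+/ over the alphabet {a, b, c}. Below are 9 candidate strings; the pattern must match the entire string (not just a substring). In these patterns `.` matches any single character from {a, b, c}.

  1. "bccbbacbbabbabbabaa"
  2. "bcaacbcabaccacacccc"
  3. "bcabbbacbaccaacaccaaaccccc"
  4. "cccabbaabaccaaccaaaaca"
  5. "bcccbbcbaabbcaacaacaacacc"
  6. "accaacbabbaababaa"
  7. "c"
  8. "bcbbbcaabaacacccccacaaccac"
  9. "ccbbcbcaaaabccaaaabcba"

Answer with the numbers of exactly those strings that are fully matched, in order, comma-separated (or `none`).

1 → no match
2 → no match
3 → match
4 → match
5 → no match
6 → match
7 → no match
8 → match
9 → no match

3, 4, 6, 8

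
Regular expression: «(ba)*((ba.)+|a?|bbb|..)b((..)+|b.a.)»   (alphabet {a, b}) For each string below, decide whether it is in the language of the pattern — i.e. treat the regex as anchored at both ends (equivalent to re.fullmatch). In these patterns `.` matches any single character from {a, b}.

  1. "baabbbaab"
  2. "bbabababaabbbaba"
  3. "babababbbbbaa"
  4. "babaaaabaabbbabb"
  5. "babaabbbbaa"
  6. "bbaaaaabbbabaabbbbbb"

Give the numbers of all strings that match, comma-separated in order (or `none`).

1, 3, 5

1 → match
2 → no match
3 → match
4 → no match
5 → match
6 → no match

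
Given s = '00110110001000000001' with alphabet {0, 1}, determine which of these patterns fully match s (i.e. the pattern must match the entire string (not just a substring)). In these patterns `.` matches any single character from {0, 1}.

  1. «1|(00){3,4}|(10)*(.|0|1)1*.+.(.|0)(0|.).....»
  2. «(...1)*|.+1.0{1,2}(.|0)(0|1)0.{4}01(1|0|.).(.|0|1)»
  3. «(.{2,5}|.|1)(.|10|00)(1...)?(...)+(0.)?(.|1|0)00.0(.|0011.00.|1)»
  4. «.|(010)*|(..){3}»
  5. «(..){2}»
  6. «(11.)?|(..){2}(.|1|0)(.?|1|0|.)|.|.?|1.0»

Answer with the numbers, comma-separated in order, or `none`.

1 → match
2 → no match
3 → match
4 → no match
5 → no match
6 → no match

1, 3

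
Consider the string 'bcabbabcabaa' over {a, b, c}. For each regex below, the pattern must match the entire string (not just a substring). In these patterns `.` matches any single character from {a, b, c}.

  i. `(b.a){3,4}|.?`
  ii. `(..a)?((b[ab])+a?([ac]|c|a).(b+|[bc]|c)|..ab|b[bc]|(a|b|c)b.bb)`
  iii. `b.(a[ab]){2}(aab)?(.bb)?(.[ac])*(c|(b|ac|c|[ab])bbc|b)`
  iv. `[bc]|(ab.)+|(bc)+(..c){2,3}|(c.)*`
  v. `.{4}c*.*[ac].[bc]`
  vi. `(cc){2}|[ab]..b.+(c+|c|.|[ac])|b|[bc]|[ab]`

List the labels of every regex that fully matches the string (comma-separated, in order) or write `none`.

i, vi

i → match
ii → no match
iii → no match
iv → no match
v → no match
vi → match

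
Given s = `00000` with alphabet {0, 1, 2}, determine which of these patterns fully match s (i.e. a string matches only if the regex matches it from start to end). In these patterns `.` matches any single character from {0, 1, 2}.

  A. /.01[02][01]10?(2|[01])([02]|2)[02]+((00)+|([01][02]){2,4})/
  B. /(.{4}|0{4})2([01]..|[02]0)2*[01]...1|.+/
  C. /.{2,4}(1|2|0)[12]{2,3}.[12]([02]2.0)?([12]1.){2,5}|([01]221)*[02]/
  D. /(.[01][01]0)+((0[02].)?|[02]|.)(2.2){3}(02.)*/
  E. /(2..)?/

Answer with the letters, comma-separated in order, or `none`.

A → no match
B → match
C → no match
D → no match
E → no match

B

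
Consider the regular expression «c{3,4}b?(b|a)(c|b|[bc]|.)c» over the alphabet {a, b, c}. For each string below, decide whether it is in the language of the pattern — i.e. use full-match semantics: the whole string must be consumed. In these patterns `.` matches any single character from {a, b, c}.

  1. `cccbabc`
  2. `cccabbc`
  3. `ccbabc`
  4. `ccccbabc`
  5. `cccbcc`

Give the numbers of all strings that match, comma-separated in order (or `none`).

1, 4, 5

1. `cccbabc` → match
2. `cccabbc` → no match
3. `ccbabc` → no match
4. `ccccbabc` → match
5. `cccbcc` → match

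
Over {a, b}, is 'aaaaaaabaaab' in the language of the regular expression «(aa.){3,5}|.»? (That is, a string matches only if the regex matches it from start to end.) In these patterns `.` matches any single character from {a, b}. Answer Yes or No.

No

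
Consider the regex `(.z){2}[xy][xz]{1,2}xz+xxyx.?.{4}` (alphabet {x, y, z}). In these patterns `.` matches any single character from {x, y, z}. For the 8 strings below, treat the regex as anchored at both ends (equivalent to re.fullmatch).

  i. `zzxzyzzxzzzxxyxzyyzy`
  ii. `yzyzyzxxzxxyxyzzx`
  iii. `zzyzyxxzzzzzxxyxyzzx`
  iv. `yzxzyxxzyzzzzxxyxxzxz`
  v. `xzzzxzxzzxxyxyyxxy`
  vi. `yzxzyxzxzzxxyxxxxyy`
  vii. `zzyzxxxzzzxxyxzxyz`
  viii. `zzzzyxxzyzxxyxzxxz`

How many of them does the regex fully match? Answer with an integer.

6

i → match
ii → match
iii → match
iv → no match
v → match
vi → match
vii → match
viii → no match
Total matched: 6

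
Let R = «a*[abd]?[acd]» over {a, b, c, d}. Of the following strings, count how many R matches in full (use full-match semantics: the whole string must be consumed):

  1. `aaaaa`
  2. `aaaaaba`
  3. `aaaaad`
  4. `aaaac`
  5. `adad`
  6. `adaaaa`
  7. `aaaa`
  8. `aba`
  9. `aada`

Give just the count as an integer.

1 → match
2 → match
3 → match
4 → match
5 → no match
6 → no match
7 → match
8 → match
9 → match
Total matched: 7

7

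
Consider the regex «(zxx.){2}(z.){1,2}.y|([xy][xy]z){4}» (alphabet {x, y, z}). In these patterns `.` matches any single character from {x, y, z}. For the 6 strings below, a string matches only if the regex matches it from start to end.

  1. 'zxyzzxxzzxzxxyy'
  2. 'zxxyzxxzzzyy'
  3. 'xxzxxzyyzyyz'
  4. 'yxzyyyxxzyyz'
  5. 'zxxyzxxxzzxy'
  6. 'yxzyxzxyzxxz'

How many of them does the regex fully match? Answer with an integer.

1 → no match
2 → match
3 → match
4 → no match
5 → match
6 → match
Total matched: 4

4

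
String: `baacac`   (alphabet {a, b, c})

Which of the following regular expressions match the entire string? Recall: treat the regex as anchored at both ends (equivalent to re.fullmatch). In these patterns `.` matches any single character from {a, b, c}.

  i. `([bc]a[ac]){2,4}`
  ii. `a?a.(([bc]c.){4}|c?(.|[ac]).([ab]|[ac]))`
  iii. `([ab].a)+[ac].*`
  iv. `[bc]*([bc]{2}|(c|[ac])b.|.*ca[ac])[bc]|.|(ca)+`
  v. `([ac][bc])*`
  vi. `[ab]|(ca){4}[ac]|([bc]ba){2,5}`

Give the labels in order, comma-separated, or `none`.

i → match
ii → no match
iii → match
iv → no match
v → no match
vi → no match

i, iii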